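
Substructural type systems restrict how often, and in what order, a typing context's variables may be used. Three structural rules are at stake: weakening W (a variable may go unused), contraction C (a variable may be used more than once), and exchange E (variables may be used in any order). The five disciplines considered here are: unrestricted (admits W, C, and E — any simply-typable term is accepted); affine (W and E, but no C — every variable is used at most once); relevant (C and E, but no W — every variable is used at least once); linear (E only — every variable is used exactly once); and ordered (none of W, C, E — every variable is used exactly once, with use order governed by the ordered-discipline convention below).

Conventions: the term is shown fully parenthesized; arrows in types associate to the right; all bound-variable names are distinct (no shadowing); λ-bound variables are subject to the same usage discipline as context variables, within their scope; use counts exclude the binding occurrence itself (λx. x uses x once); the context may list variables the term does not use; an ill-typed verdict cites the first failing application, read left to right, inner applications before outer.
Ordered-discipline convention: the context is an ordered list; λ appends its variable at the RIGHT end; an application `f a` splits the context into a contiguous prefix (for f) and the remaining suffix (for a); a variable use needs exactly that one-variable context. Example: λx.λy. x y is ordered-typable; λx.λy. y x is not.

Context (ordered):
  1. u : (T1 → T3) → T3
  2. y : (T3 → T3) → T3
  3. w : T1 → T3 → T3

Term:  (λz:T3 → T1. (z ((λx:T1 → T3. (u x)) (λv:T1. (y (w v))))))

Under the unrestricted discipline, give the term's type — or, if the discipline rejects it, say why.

term : (T3 → T1) → T1
variable uses: u: 1×, y: 1×, w: 1×, z (bound): 1×, x (bound): 1×, v (bound): 1×
uses in reading order: z, u, x, y, w, v
typing: ✓ — (T3 → T1) → T1
per-discipline verdicts: ordered ✗ | linear ✓ | affine ✓ | relevant ✓ | unrestricted ✓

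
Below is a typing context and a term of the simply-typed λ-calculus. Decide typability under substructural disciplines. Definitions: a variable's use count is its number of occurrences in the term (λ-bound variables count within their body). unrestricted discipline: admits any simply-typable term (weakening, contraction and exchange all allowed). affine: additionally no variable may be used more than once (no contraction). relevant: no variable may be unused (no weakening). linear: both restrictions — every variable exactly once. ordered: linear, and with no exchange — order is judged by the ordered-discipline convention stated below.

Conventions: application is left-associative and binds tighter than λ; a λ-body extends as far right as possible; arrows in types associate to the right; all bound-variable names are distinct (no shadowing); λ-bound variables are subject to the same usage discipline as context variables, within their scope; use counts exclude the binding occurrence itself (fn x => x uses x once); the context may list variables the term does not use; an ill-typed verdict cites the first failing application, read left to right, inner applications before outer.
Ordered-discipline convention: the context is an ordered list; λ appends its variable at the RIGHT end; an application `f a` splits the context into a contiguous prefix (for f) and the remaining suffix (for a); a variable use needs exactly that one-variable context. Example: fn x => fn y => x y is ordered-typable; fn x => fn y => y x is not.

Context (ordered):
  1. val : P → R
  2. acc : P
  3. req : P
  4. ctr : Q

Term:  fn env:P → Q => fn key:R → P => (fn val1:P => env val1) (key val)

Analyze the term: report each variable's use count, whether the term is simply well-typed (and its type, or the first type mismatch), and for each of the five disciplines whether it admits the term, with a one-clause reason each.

usage: val=1; acc=0; req=0; ctr=0; env [bound]=1; key [bound]=1; val1 [bound]=1
order of uses: env, val1, key, val
typing: ill-typed: argument of type P → R where R is required
ordered ✗ (a type mismatch blocks all five)
linear ✗ (the type mismatch rejects it)
affine ✗ (not simply typable)
relevant ✗ (fails simple typing)
unrestricted ✗ (a type mismatch blocks all five)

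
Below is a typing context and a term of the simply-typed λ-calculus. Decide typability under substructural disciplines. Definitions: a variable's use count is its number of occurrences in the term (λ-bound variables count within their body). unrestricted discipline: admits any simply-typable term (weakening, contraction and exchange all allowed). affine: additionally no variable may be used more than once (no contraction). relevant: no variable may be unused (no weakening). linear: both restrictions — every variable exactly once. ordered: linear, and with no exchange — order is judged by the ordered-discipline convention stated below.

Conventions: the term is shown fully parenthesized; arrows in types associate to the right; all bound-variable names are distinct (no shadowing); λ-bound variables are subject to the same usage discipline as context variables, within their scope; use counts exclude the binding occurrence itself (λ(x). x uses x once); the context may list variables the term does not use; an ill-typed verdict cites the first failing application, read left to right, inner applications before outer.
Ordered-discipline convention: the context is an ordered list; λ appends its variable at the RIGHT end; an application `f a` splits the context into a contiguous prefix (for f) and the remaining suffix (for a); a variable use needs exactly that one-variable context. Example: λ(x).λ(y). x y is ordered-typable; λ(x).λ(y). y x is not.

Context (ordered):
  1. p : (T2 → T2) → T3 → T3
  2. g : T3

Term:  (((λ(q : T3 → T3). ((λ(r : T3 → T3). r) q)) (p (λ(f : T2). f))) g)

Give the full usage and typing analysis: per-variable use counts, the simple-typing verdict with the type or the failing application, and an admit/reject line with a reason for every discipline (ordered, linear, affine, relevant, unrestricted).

variable uses: p=1; g=1; q (λ-bound)=1; r (λ-bound)=1; f (λ-bound)=1
uses in reading order: r, q, p, f, g
typing: ✓ — T3
ordered: ✓ — single-use (p, g, q, r, f), ordered derivation ok
linear: ✓ — single use per variable (p, g, q, r, f)
affine: ✓ — p, g, q, r, f: no repeats, contraction unneeded
relevant: ✓ — at least one use each (p, g, q, r, f)
unrestricted: ✓ — simply typable at T3; W, C, E all held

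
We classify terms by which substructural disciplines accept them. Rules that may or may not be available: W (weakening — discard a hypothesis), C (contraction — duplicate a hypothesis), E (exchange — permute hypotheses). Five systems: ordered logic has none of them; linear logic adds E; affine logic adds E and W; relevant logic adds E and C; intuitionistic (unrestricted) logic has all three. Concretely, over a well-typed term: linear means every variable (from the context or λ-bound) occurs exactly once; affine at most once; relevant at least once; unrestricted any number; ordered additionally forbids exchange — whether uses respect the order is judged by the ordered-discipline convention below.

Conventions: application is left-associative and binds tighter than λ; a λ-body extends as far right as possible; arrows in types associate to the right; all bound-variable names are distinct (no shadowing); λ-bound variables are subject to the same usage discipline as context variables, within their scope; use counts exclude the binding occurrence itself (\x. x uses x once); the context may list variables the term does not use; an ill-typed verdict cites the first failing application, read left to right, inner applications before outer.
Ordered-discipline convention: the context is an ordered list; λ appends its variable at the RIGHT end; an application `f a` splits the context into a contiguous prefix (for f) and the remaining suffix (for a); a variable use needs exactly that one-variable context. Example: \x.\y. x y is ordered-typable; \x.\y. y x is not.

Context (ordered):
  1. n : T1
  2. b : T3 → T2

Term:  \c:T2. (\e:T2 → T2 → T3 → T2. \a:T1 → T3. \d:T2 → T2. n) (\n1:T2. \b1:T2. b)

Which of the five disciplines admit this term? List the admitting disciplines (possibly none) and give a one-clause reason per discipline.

admitting disciplines: affine, unrestricted
counts: n=1, b=1, c (λ-bound)=0, e (λ-bound)=0, a (λ-bound)=0, d (λ-bound)=0, n1 (λ-bound)=0, b1 (λ-bound)=0
uses in reading order: n, b
typing: well-typed — term : T2 → (T1 → T3) → (T2 → T2) → T1
ordered: ✗, unused: c, e, a, d, n1, b1 — weakening required
linear: ✗, unused: c, e, a, d, n1, b1 — weakening required
affine: ✓, at most one use each (n, b, c, e, a, d, n1, b1)
relevant: ✗, unused: c, e, a, d, n1, b1 — weakening required
unrestricted: ✓, well-typed at T2 → (T1 → T3) → (T2 → T2) → T1; no restrictions here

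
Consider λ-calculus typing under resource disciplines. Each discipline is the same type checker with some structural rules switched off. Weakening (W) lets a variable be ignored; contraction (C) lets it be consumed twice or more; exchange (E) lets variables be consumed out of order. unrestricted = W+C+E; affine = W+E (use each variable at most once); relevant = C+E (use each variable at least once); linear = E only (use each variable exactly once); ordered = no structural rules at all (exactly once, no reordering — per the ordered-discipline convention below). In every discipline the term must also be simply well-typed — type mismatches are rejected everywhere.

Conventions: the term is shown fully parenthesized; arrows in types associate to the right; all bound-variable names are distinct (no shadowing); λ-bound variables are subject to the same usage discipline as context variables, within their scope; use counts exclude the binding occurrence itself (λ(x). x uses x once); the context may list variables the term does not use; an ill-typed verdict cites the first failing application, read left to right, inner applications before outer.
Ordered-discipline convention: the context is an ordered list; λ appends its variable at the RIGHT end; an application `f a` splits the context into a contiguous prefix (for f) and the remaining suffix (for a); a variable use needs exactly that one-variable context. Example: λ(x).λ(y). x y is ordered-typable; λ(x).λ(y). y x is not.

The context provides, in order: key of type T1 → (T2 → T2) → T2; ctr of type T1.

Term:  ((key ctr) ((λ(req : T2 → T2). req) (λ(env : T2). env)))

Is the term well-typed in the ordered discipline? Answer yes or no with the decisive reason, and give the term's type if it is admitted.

yes — key, ctr, req, env: once each, no exchange needed; term : T2
counts: key ×1, ctr ×1, req (bound) ×1, env (bound) ×1
left-to-right use order: key, ctr, req, env
typing: well-typed at T2
per-discipline verdicts: ordered ✓ | linear ✓ | affine ✓ | relevant ✓ | unrestricted ✓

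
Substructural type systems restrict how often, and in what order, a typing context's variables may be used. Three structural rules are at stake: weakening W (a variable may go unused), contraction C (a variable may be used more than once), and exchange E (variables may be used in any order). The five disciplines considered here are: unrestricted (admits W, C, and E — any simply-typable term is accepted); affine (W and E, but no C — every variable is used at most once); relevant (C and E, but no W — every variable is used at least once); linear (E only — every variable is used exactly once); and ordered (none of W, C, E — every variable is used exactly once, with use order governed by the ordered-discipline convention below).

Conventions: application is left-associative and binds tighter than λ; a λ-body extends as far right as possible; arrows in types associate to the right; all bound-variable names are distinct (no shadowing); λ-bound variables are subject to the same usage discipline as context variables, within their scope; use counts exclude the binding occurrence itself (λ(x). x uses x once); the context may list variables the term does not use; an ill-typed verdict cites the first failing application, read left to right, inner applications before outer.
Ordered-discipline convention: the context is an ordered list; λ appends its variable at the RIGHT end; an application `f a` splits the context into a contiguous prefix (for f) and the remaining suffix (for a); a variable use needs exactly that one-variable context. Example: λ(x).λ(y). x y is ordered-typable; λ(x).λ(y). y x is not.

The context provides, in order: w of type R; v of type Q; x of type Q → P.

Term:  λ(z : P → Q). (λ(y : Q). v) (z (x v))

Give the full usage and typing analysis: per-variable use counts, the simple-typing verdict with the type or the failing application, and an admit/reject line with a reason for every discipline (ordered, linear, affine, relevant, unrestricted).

counts: w ×0, v ×2, x ×1, z (λ-bound) ×1, y (λ-bound) ×0
left-to-right use order: v, z, x, v
typing: ✓ — (P → Q) → Q
ordered: ✗ — needs contraction — v ×2; w, y never used (weakening)
linear: ✗ — needs contraction — v ×2; w, y never used (weakening)
affine: ✗ — needs contraction — v ×2
relevant: ✗ — w, y never used (weakening)
unrestricted: ✓ — typability at (P → Q) → Q is all that's needed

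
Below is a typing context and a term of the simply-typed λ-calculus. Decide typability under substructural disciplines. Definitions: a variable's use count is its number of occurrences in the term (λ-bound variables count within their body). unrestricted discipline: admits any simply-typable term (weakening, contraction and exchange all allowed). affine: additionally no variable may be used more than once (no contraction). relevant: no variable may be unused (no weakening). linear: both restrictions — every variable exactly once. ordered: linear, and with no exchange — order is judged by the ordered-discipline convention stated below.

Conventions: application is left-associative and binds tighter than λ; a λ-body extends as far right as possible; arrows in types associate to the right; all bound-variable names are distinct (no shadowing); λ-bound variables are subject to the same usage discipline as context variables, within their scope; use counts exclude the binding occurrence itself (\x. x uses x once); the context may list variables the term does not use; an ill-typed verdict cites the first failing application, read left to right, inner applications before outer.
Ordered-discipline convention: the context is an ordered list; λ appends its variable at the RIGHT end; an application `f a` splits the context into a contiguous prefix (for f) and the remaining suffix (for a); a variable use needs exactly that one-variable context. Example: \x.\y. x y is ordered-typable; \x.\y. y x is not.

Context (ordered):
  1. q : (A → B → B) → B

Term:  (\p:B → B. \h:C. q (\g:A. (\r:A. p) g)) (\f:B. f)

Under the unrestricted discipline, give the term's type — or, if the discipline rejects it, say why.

term : C → B
use counts: q: 1×; p (λ-bound): 1×; h (λ-bound): 0×; g (λ-bound): 1×; r (λ-bound): 0×; f (λ-bound): 1×
left-to-right use order: q, p, g, f
typing: the term checks, with type C → B
summary: ordered ✗ · linear ✗ · affine ✓ · relevant ✗ · unrestricted ✓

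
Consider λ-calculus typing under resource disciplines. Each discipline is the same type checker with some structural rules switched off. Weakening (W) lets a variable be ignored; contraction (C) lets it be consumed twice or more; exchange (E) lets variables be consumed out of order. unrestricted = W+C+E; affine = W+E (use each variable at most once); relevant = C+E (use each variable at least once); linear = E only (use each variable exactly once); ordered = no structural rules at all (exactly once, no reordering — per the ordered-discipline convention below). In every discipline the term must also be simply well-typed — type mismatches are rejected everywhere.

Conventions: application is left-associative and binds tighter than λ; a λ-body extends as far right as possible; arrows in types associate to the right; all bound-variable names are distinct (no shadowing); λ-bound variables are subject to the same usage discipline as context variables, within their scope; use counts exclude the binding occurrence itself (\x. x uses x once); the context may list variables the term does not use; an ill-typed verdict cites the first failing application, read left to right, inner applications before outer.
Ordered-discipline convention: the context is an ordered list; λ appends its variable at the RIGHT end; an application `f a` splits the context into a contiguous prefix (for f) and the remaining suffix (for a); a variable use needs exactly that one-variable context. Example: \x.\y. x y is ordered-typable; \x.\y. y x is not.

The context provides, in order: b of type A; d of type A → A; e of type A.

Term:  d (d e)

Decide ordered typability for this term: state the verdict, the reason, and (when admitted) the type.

no — needs contraction — d ×2; b left unused
counts: b ×0; d ×2; e ×1
order of uses: d, d, e
typing: the term checks, with type A
all disciplines: ordered ✗ · linear ✗ · affine ✗ · relevant ✗ · unrestricted ✓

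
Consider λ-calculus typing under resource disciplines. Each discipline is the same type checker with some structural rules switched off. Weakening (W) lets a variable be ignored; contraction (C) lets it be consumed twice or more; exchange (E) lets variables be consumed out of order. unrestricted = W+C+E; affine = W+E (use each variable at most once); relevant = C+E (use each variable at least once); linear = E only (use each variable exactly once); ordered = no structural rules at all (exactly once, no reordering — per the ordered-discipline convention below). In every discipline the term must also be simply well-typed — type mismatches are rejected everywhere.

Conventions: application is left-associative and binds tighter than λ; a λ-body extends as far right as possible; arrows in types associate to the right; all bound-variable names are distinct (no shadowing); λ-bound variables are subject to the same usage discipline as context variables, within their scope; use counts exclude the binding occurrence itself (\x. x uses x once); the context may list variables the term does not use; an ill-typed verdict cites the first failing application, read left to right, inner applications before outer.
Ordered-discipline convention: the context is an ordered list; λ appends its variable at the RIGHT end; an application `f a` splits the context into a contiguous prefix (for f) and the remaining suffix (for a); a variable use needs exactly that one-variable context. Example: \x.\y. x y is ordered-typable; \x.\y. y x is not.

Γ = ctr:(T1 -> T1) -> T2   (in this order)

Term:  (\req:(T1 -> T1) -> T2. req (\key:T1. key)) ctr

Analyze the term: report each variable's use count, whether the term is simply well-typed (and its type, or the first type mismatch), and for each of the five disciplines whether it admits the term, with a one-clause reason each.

variable uses: ctr: 1; req [bound]: 1; key [bound]: 1
uses in reading order: req, key, ctr
typing: well-typed at T2
ordered ✓ (single-use (ctr, req, key), ordered derivation ok)
linear ✓ (each of ctr, req, key used exactly once)
affine ✓ (ctr, req, key: no repeats, contraction unneeded)
relevant ✓ (ctr, req, key: all used, weakening unneeded)
unrestricted ✓ (simply typable at T2; W, C, E all held)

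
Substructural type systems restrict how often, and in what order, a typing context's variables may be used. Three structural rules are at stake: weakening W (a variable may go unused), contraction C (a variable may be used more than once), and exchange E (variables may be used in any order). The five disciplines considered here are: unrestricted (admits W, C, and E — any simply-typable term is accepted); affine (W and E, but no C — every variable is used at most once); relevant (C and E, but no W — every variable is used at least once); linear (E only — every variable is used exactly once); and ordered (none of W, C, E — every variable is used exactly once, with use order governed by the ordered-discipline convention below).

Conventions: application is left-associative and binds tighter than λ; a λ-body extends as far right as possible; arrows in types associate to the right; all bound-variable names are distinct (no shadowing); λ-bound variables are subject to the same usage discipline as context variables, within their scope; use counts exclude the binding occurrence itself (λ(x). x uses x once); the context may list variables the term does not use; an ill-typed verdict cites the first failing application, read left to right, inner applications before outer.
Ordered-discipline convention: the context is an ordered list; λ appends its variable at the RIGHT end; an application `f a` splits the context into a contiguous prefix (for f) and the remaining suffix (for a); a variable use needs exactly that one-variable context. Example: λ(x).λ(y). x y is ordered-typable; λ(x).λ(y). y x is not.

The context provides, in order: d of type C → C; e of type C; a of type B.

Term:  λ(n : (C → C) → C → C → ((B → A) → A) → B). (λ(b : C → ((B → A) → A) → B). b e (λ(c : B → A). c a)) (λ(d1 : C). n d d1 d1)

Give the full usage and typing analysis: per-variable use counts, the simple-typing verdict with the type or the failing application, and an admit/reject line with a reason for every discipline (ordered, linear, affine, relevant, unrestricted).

usage: d: 1, e: 1, a: 1, n (bound): 1, b (bound): 1, c (bound): 1, d1 (bound): 2
uses in reading order: b, e, c, a, n, d, d1, d1
typing: the term checks, with type ((C → C) → C → C → ((B → A) → A) → B) → B
ordered: ✗, uses contraction: d1 ×2
linear: ✗, uses contraction: d1 ×2
affine: ✗, uses contraction: d1 ×2
relevant: ✓, at least one use each (d, e, a, n, b, c, d1)
unrestricted: ✓, well-typed at ((C → C) → C → C → ((B → A) → A) → B) → B; no restrictions here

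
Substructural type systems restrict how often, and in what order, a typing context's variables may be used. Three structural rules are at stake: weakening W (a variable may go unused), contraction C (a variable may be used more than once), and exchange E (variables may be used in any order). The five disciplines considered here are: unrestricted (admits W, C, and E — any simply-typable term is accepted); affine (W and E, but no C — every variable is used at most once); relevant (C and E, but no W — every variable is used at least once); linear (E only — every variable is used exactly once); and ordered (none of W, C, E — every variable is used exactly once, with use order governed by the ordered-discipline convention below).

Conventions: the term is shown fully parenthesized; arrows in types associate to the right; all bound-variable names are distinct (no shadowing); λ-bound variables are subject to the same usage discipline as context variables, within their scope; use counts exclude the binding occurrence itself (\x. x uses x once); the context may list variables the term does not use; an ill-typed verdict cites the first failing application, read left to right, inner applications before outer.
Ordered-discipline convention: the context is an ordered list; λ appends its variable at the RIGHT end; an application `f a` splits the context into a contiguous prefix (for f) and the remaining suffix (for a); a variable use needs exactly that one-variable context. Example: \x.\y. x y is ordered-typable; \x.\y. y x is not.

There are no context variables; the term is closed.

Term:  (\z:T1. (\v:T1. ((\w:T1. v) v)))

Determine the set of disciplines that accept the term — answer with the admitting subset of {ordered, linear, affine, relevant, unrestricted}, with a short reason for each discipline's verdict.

admitted in: unrestricted
use counts: z (λ-bound)=0, v (λ-bound)=2, w (λ-bound)=0
left-to-right use order: v, v
typing: well-typed at T1 -> T1 -> T1
ordered: ✗ — needs contraction — v ×2; unused: z, w — weakening required
linear: ✗ — needs contraction — v ×2; unused: z, w — weakening required
affine: ✗ — needs contraction — v ×2
relevant: ✗ — unused: z, w — weakening required
unrestricted: ✓ — well-typed at T1 -> T1 -> T1; no restrictions here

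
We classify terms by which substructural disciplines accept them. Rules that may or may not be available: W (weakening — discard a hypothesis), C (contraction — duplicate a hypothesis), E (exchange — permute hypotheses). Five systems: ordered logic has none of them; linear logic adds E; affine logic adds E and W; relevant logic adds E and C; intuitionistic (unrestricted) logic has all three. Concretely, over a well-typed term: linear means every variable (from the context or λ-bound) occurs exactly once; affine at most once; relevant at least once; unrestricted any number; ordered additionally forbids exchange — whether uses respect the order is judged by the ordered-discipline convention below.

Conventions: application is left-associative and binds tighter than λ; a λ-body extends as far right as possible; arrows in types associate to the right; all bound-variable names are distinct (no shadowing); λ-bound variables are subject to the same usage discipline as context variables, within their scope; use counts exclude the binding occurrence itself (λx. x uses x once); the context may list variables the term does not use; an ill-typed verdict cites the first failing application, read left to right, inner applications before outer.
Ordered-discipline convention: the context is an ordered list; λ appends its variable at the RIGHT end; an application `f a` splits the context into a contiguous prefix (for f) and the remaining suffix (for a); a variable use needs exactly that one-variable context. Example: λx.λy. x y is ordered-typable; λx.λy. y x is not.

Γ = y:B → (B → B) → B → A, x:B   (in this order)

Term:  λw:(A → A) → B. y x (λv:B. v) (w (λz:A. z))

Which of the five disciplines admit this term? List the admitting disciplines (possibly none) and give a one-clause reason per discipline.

admitted in: ordered, linear, affine, relevant, unrestricted
usage: y: 1, x: 1, w (bound): 1, v (bound): 1, z (bound): 1
order of uses: y, x, v, w, z
typing: well-typed at ((A → A) → B) → A
ordered ✓ (y, x, w, v, z once each; derivable with no W/C/E)
linear ✓ (single use per variable (y, x, w, v, z))
affine ✓ (none of y, x, w, v, z used more than once)
relevant ✓ (none of y, x, w, v, z goes unused)
unrestricted ✓ (type-checks (((A → A) → B) → A) and nothing is barred)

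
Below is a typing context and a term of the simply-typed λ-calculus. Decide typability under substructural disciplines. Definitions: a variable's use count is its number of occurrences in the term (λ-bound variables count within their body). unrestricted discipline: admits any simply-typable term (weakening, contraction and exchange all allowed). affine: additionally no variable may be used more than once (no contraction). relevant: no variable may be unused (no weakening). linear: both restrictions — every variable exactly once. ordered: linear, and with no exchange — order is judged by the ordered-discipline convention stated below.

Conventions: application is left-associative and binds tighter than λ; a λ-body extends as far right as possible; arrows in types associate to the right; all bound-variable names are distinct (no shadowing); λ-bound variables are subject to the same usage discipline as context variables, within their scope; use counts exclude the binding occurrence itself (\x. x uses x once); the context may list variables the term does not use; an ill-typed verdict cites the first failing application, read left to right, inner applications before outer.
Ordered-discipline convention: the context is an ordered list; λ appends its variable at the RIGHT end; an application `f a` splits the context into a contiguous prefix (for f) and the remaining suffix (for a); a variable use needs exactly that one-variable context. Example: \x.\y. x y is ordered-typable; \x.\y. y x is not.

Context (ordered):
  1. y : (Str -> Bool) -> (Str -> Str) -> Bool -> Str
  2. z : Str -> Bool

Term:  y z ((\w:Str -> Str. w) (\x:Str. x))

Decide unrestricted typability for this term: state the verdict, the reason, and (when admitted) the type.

yes — typability at Bool -> Str is all that's needed; term : Bool -> Str
counts: y: 1; z: 1; w [bound]: 1; x [bound]: 1
uses in reading order: y, z, w, x
typing: well-typed — term : Bool -> Str
all disciplines: ordered ✓, linear ✓, affine ✓, relevant ✓, unrestricted ✓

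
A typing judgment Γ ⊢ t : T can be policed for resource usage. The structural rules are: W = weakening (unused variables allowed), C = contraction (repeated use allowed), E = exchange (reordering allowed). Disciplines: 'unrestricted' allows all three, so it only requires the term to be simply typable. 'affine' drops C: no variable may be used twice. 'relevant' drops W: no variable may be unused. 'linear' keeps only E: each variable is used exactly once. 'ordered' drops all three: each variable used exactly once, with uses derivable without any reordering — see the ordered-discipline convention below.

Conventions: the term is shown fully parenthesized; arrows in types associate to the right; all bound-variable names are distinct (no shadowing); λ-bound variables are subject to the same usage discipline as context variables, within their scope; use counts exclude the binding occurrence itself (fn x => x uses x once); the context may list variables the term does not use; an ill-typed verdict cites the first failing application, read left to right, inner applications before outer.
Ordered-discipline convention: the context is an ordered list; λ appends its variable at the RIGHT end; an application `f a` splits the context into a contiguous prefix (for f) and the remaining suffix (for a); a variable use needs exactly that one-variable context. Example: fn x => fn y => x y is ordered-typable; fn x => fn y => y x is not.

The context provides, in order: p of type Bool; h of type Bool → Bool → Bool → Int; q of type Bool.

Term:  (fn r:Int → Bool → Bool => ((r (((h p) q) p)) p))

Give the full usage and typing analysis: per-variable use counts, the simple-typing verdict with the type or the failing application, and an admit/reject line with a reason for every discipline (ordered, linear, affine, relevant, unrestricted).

variable uses: p: 3; h: 1; q: 1; r (λ-bound): 1
uses in reading order: r, h, p, q, p, p
typing: the term checks, with type (Int → Bool → Bool) → Bool
ordered ✗ (repeated use of p ×3)
linear ✗ (repeated use of p ×3)
affine ✗ (repeated use of p ×3)
relevant ✓ (at least one use each (p, h, q, r))
unrestricted ✓ (type-checks ((Int → Bool → Bool) → Bool) and nothing is barred)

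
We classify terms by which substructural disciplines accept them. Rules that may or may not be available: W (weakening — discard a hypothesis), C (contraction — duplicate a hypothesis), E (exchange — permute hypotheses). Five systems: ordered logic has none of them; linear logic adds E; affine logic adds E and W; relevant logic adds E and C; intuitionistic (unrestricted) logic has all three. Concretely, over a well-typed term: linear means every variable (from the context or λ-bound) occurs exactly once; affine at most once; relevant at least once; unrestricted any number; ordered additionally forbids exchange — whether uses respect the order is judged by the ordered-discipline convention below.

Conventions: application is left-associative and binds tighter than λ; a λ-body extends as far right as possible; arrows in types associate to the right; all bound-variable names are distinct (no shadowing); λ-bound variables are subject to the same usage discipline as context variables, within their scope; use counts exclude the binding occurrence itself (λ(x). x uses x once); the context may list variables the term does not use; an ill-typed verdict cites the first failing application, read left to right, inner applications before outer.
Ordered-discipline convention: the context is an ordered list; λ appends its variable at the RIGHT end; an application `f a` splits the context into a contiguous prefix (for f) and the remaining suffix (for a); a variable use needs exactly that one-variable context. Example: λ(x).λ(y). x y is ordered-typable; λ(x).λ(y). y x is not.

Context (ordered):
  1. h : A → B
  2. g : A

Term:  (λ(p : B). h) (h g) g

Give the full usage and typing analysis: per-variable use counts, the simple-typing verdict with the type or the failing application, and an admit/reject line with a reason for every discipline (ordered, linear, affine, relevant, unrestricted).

counts: h: 2×; g: 2×; p [bound]: 0×
order of uses: h, h, g, g
typing: ✓ — B
ordered: ✗, uses contraction: h ×2, g ×2; p left unused
linear: ✗, uses contraction: h ×2, g ×2; p left unused
affine: ✗, uses contraction: h ×2, g ×2
relevant: ✗, p left unused
unrestricted: ✓, simply typable at B; W, C, E all held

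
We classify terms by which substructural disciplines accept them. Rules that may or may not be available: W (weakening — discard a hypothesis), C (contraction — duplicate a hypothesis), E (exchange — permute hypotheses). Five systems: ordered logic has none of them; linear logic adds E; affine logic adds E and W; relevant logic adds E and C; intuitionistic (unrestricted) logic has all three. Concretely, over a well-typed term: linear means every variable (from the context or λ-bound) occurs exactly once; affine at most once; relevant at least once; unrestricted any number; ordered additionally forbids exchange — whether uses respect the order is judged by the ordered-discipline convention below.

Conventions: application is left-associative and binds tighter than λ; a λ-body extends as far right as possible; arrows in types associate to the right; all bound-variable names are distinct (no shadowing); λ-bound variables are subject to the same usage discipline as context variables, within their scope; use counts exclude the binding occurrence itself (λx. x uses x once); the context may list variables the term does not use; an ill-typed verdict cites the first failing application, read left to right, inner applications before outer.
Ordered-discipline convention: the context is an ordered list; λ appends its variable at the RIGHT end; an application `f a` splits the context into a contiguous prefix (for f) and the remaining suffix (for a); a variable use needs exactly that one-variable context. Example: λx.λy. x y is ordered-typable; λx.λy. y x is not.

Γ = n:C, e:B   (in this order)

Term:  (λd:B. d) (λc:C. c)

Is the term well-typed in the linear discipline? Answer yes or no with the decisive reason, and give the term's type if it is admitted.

no — the type mismatch rejects it
usage: n: 0×; e: 0×; d [bound]: 1×; c [bound]: 1×
left-to-right use order: d, c
typing: ill-typed: an application expects B but receives C → C
summary: ordered ✗ · linear ✗ · affine ✗ · relevant ✗ · unrestricted ✗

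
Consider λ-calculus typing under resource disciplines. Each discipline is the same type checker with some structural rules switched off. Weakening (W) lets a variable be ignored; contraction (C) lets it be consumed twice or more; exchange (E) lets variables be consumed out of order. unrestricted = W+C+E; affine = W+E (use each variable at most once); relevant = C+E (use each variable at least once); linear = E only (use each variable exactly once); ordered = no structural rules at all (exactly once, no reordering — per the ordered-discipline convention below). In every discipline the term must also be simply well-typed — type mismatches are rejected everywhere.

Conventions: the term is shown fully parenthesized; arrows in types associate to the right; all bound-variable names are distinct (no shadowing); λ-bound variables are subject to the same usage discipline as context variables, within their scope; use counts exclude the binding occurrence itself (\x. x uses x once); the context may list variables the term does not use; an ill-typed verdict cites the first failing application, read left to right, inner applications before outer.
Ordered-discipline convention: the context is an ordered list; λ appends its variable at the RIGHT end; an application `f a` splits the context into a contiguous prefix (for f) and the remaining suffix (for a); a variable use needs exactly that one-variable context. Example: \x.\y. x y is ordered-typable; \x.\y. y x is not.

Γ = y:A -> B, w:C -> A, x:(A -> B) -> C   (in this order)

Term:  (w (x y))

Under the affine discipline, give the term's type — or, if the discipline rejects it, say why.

term : A
variable uses: y ×1, w ×1, x ×1
order of uses: w, x, y
typing: well-typed — term : A
across the five disciplines: ordered ✗ | linear ✓ | affine ✓ | relevant ✓ | unrestricted ✓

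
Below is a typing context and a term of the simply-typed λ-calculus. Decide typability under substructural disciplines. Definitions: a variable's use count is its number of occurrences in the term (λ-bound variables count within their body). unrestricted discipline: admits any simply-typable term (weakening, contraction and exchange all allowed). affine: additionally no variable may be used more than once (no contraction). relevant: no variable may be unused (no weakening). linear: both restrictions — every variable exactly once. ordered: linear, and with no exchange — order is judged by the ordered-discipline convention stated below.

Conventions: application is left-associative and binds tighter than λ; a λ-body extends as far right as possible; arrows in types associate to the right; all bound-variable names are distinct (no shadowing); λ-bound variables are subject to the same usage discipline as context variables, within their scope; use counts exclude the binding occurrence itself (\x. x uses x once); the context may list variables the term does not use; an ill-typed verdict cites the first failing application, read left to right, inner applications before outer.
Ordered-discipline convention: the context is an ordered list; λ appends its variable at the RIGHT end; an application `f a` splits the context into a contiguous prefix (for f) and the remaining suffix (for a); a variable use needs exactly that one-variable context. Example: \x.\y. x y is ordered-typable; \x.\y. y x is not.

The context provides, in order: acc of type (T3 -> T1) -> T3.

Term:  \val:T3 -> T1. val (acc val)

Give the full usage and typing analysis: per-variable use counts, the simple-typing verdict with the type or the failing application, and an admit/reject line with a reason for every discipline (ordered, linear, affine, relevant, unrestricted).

usage: acc=1, val (λ-bound)=2
order of uses: val, acc, val
typing: the term checks, with type (T3 -> T1) -> T1
ordered: ✗ — repeated use of val ×2
linear: ✗ — repeated use of val ×2
affine: ✗ — repeated use of val ×2
relevant: ✓ — every one of acc, val appears
unrestricted: ✓ — typability at (T3 -> T1) -> T1 is all that's needed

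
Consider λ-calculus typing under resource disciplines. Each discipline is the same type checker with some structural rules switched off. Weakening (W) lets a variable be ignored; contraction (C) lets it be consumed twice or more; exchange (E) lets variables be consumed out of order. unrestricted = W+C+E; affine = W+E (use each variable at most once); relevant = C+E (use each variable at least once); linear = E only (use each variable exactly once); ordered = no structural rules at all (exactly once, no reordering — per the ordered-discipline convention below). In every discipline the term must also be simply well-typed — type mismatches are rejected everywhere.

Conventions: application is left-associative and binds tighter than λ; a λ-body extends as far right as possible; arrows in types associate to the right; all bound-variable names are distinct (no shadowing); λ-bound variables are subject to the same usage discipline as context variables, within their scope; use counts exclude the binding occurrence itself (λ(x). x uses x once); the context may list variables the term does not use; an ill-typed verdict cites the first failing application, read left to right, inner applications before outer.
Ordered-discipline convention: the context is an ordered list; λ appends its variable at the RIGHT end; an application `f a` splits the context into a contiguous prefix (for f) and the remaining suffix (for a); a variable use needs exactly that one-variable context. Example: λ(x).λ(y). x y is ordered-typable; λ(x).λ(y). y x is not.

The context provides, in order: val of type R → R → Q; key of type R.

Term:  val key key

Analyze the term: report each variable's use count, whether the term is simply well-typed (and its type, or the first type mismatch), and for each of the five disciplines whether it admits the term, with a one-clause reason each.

usage: val=1, key=2
use order (left to right): val, key, key
typing: well-typed at Q
ordered: ✗ — repeated use of key ×2
linear: ✗ — repeated use of key ×2
affine: ✗ — repeated use of key ×2
relevant: ✓ — at least one use each (val, key)
unrestricted: ✓ — typability at Q is all that's needed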